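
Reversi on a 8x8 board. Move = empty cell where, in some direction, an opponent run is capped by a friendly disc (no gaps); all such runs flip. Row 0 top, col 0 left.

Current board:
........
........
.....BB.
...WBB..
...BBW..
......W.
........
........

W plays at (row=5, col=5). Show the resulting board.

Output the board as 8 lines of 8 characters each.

Answer: ........
........
.....BB.
...WBB..
...BWW..
.....WW.
........
........

Derivation:
Place W at (5,5); scan 8 dirs for brackets.
Dir NW: opp run (4,4) capped by W -> flip
Dir N: first cell 'W' (not opp) -> no flip
Dir NE: first cell '.' (not opp) -> no flip
Dir W: first cell '.' (not opp) -> no flip
Dir E: first cell 'W' (not opp) -> no flip
Dir SW: first cell '.' (not opp) -> no flip
Dir S: first cell '.' (not opp) -> no flip
Dir SE: first cell '.' (not opp) -> no flip
All flips: (4,4)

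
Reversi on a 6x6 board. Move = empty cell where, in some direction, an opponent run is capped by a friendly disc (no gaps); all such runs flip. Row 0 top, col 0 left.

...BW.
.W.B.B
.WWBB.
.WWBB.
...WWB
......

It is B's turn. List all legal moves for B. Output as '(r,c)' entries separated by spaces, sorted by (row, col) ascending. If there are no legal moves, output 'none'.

Answer: (0,0) (0,5) (2,0) (3,0) (4,0) (4,1) (4,2) (5,2) (5,3) (5,4) (5,5)

Derivation:
(0,0): flips 2 -> legal
(0,1): no bracket -> illegal
(0,2): no bracket -> illegal
(0,5): flips 1 -> legal
(1,0): no bracket -> illegal
(1,2): no bracket -> illegal
(1,4): no bracket -> illegal
(2,0): flips 2 -> legal
(3,0): flips 2 -> legal
(3,5): no bracket -> illegal
(4,0): flips 2 -> legal
(4,1): flips 1 -> legal
(4,2): flips 2 -> legal
(5,2): flips 1 -> legal
(5,3): flips 1 -> legal
(5,4): flips 1 -> legal
(5,5): flips 1 -> legal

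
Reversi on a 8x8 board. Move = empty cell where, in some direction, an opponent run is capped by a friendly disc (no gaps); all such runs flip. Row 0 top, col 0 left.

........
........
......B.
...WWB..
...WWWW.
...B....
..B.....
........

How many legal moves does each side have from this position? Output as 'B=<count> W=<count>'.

-- B to move --
(2,2): no bracket -> illegal
(2,3): flips 2 -> legal
(2,4): no bracket -> illegal
(2,5): no bracket -> illegal
(3,2): flips 2 -> legal
(3,6): no bracket -> illegal
(3,7): no bracket -> illegal
(4,2): no bracket -> illegal
(4,7): no bracket -> illegal
(5,2): no bracket -> illegal
(5,4): no bracket -> illegal
(5,5): flips 1 -> legal
(5,6): no bracket -> illegal
(5,7): flips 1 -> legal
B mobility = 4
-- W to move --
(1,5): no bracket -> illegal
(1,6): no bracket -> illegal
(1,7): flips 2 -> legal
(2,4): flips 1 -> legal
(2,5): flips 1 -> legal
(2,7): no bracket -> illegal
(3,6): flips 1 -> legal
(3,7): no bracket -> illegal
(4,2): no bracket -> illegal
(5,1): no bracket -> illegal
(5,2): no bracket -> illegal
(5,4): no bracket -> illegal
(6,1): no bracket -> illegal
(6,3): flips 1 -> legal
(6,4): no bracket -> illegal
(7,1): flips 2 -> legal
(7,2): no bracket -> illegal
(7,3): no bracket -> illegal
W mobility = 6

Answer: B=4 W=6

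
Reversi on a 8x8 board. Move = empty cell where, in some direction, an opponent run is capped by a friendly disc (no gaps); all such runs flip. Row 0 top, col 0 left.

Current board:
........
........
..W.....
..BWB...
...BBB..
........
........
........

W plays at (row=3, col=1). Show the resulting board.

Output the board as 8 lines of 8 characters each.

Place W at (3,1); scan 8 dirs for brackets.
Dir NW: first cell '.' (not opp) -> no flip
Dir N: first cell '.' (not opp) -> no flip
Dir NE: first cell 'W' (not opp) -> no flip
Dir W: first cell '.' (not opp) -> no flip
Dir E: opp run (3,2) capped by W -> flip
Dir SW: first cell '.' (not opp) -> no flip
Dir S: first cell '.' (not opp) -> no flip
Dir SE: first cell '.' (not opp) -> no flip
All flips: (3,2)

Answer: ........
........
..W.....
.WWWB...
...BBB..
........
........
........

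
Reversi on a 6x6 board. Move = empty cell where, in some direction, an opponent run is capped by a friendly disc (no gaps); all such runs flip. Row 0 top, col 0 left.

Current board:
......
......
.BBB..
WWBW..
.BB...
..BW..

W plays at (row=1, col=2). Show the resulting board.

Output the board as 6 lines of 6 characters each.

Answer: ......
..W...
.WBB..
WWBW..
.BB...
..BW..

Derivation:
Place W at (1,2); scan 8 dirs for brackets.
Dir NW: first cell '.' (not opp) -> no flip
Dir N: first cell '.' (not opp) -> no flip
Dir NE: first cell '.' (not opp) -> no flip
Dir W: first cell '.' (not opp) -> no flip
Dir E: first cell '.' (not opp) -> no flip
Dir SW: opp run (2,1) capped by W -> flip
Dir S: opp run (2,2) (3,2) (4,2) (5,2), next=edge -> no flip
Dir SE: opp run (2,3), next='.' -> no flip
All flips: (2,1)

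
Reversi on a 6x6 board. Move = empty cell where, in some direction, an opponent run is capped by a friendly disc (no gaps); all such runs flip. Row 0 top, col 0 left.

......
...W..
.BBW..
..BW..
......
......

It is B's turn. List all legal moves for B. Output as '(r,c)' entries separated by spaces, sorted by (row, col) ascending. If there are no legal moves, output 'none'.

(0,2): no bracket -> illegal
(0,3): no bracket -> illegal
(0,4): flips 1 -> legal
(1,2): no bracket -> illegal
(1,4): flips 1 -> legal
(2,4): flips 1 -> legal
(3,4): flips 1 -> legal
(4,2): no bracket -> illegal
(4,3): no bracket -> illegal
(4,4): flips 1 -> legal

Answer: (0,4) (1,4) (2,4) (3,4) (4,4)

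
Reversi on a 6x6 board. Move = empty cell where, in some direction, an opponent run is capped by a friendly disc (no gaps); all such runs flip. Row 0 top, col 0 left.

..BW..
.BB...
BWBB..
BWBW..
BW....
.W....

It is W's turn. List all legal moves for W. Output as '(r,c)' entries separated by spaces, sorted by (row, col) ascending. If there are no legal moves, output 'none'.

Answer: (0,0) (0,1) (1,3) (1,4) (2,4) (4,3)

Derivation:
(0,0): flips 2 -> legal
(0,1): flips 2 -> legal
(1,0): no bracket -> illegal
(1,3): flips 2 -> legal
(1,4): flips 2 -> legal
(2,4): flips 2 -> legal
(3,4): no bracket -> illegal
(4,2): no bracket -> illegal
(4,3): flips 1 -> legal
(5,0): no bracket -> illegal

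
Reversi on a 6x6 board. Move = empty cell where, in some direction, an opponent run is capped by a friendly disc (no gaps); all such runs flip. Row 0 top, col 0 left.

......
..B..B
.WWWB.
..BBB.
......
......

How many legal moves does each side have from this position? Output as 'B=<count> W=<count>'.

-- B to move --
(1,0): flips 1 -> legal
(1,1): flips 1 -> legal
(1,3): flips 1 -> legal
(1,4): flips 1 -> legal
(2,0): flips 3 -> legal
(3,0): flips 1 -> legal
(3,1): no bracket -> illegal
B mobility = 6
-- W to move --
(0,1): flips 1 -> legal
(0,2): flips 1 -> legal
(0,3): flips 1 -> legal
(0,4): no bracket -> illegal
(0,5): no bracket -> illegal
(1,1): no bracket -> illegal
(1,3): no bracket -> illegal
(1,4): no bracket -> illegal
(2,5): flips 1 -> legal
(3,1): no bracket -> illegal
(3,5): no bracket -> illegal
(4,1): flips 1 -> legal
(4,2): flips 1 -> legal
(4,3): flips 2 -> legal
(4,4): flips 1 -> legal
(4,5): flips 1 -> legal
W mobility = 9

Answer: B=6 W=9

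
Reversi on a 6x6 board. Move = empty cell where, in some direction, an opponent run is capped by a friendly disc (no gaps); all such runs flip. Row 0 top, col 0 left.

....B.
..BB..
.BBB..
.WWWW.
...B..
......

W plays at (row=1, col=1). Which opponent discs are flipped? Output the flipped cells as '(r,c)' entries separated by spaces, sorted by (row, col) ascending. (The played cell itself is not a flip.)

Dir NW: first cell '.' (not opp) -> no flip
Dir N: first cell '.' (not opp) -> no flip
Dir NE: first cell '.' (not opp) -> no flip
Dir W: first cell '.' (not opp) -> no flip
Dir E: opp run (1,2) (1,3), next='.' -> no flip
Dir SW: first cell '.' (not opp) -> no flip
Dir S: opp run (2,1) capped by W -> flip
Dir SE: opp run (2,2) capped by W -> flip

Answer: (2,1) (2,2)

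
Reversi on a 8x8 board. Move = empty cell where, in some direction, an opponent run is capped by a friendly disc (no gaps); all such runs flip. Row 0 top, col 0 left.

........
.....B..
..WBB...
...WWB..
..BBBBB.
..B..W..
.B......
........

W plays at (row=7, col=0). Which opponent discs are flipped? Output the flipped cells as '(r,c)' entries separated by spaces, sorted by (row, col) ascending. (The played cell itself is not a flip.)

Dir NW: edge -> no flip
Dir N: first cell '.' (not opp) -> no flip
Dir NE: opp run (6,1) (5,2) (4,3) capped by W -> flip
Dir W: edge -> no flip
Dir E: first cell '.' (not opp) -> no flip
Dir SW: edge -> no flip
Dir S: edge -> no flip
Dir SE: edge -> no flip

Answer: (4,3) (5,2) (6,1)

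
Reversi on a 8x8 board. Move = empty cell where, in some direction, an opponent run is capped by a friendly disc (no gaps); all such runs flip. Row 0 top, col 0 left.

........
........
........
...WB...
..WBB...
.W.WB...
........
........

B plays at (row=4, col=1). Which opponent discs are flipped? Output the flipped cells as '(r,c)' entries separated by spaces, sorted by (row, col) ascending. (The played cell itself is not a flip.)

Dir NW: first cell '.' (not opp) -> no flip
Dir N: first cell '.' (not opp) -> no flip
Dir NE: first cell '.' (not opp) -> no flip
Dir W: first cell '.' (not opp) -> no flip
Dir E: opp run (4,2) capped by B -> flip
Dir SW: first cell '.' (not opp) -> no flip
Dir S: opp run (5,1), next='.' -> no flip
Dir SE: first cell '.' (not opp) -> no flip

Answer: (4,2)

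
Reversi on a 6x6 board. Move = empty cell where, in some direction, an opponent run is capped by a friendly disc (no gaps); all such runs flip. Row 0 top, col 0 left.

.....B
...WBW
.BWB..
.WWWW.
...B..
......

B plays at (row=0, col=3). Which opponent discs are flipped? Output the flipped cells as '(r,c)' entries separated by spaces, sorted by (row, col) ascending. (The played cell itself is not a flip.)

Answer: (1,3)

Derivation:
Dir NW: edge -> no flip
Dir N: edge -> no flip
Dir NE: edge -> no flip
Dir W: first cell '.' (not opp) -> no flip
Dir E: first cell '.' (not opp) -> no flip
Dir SW: first cell '.' (not opp) -> no flip
Dir S: opp run (1,3) capped by B -> flip
Dir SE: first cell 'B' (not opp) -> no flip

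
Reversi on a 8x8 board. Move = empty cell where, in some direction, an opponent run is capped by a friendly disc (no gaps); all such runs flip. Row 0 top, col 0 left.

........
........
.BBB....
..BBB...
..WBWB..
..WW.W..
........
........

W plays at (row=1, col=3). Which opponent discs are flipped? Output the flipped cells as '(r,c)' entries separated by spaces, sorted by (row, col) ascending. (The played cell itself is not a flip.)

Answer: (2,3) (3,3) (4,3)

Derivation:
Dir NW: first cell '.' (not opp) -> no flip
Dir N: first cell '.' (not opp) -> no flip
Dir NE: first cell '.' (not opp) -> no flip
Dir W: first cell '.' (not opp) -> no flip
Dir E: first cell '.' (not opp) -> no flip
Dir SW: opp run (2,2), next='.' -> no flip
Dir S: opp run (2,3) (3,3) (4,3) capped by W -> flip
Dir SE: first cell '.' (not opp) -> no flip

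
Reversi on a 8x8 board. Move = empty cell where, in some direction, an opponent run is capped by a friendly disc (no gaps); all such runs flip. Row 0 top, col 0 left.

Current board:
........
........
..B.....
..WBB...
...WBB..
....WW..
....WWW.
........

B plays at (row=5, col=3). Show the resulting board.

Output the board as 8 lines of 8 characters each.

Place B at (5,3); scan 8 dirs for brackets.
Dir NW: first cell '.' (not opp) -> no flip
Dir N: opp run (4,3) capped by B -> flip
Dir NE: first cell 'B' (not opp) -> no flip
Dir W: first cell '.' (not opp) -> no flip
Dir E: opp run (5,4) (5,5), next='.' -> no flip
Dir SW: first cell '.' (not opp) -> no flip
Dir S: first cell '.' (not opp) -> no flip
Dir SE: opp run (6,4), next='.' -> no flip
All flips: (4,3)

Answer: ........
........
..B.....
..WBB...
...BBB..
...BWW..
....WWW.
........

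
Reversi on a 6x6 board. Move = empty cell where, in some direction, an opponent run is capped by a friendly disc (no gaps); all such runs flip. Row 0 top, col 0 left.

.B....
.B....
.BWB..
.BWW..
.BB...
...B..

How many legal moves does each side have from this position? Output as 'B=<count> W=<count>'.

Answer: B=6 W=11

Derivation:
-- B to move --
(1,2): flips 2 -> legal
(1,3): flips 1 -> legal
(2,4): flips 1 -> legal
(3,4): flips 2 -> legal
(4,3): flips 2 -> legal
(4,4): flips 2 -> legal
B mobility = 6
-- W to move --
(0,0): flips 1 -> legal
(0,2): no bracket -> illegal
(1,0): flips 1 -> legal
(1,2): no bracket -> illegal
(1,3): flips 1 -> legal
(1,4): flips 1 -> legal
(2,0): flips 1 -> legal
(2,4): flips 1 -> legal
(3,0): flips 1 -> legal
(3,4): no bracket -> illegal
(4,0): flips 1 -> legal
(4,3): no bracket -> illegal
(4,4): no bracket -> illegal
(5,0): flips 1 -> legal
(5,1): flips 1 -> legal
(5,2): flips 1 -> legal
(5,4): no bracket -> illegal
W mobility = 11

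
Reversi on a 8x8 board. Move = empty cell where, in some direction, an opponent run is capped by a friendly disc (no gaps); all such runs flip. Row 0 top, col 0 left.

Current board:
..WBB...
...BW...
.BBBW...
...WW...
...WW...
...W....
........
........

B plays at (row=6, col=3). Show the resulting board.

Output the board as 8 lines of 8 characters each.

Place B at (6,3); scan 8 dirs for brackets.
Dir NW: first cell '.' (not opp) -> no flip
Dir N: opp run (5,3) (4,3) (3,3) capped by B -> flip
Dir NE: first cell '.' (not opp) -> no flip
Dir W: first cell '.' (not opp) -> no flip
Dir E: first cell '.' (not opp) -> no flip
Dir SW: first cell '.' (not opp) -> no flip
Dir S: first cell '.' (not opp) -> no flip
Dir SE: first cell '.' (not opp) -> no flip
All flips: (3,3) (4,3) (5,3)

Answer: ..WBB...
...BW...
.BBBW...
...BW...
...BW...
...B....
...B....
........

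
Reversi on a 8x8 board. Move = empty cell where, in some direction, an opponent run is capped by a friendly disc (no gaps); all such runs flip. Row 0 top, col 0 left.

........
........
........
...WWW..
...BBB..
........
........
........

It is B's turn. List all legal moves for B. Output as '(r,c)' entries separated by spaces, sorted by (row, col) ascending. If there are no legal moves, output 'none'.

(2,2): flips 1 -> legal
(2,3): flips 2 -> legal
(2,4): flips 1 -> legal
(2,5): flips 2 -> legal
(2,6): flips 1 -> legal
(3,2): no bracket -> illegal
(3,6): no bracket -> illegal
(4,2): no bracket -> illegal
(4,6): no bracket -> illegal

Answer: (2,2) (2,3) (2,4) (2,5) (2,6)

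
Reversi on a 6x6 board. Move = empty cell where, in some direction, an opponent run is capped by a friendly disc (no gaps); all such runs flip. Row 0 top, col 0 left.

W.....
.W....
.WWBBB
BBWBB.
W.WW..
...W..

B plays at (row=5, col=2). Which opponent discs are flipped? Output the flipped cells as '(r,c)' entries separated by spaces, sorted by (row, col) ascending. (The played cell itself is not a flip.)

Answer: (4,3)

Derivation:
Dir NW: first cell '.' (not opp) -> no flip
Dir N: opp run (4,2) (3,2) (2,2), next='.' -> no flip
Dir NE: opp run (4,3) capped by B -> flip
Dir W: first cell '.' (not opp) -> no flip
Dir E: opp run (5,3), next='.' -> no flip
Dir SW: edge -> no flip
Dir S: edge -> no flip
Dir SE: edge -> no flip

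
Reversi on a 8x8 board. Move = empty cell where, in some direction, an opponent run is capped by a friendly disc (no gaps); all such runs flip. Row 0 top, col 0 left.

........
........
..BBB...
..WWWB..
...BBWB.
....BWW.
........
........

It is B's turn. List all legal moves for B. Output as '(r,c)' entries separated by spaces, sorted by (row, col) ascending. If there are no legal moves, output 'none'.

(2,1): flips 1 -> legal
(2,5): flips 1 -> legal
(3,1): flips 3 -> legal
(3,6): flips 1 -> legal
(4,1): flips 1 -> legal
(4,2): flips 2 -> legal
(4,7): no bracket -> illegal
(5,7): flips 2 -> legal
(6,4): flips 1 -> legal
(6,5): flips 2 -> legal
(6,6): flips 2 -> legal
(6,7): flips 3 -> legal

Answer: (2,1) (2,5) (3,1) (3,6) (4,1) (4,2) (5,7) (6,4) (6,5) (6,6) (6,7)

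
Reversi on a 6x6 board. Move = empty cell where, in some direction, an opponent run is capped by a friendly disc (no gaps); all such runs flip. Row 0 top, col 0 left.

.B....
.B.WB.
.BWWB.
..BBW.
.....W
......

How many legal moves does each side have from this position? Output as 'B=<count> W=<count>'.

-- B to move --
(0,2): flips 1 -> legal
(0,3): flips 2 -> legal
(0,4): no bracket -> illegal
(1,2): flips 2 -> legal
(2,5): no bracket -> illegal
(3,1): no bracket -> illegal
(3,5): flips 1 -> legal
(4,3): no bracket -> illegal
(4,4): flips 1 -> legal
(5,4): no bracket -> illegal
(5,5): no bracket -> illegal
B mobility = 5
-- W to move --
(0,0): flips 1 -> legal
(0,2): no bracket -> illegal
(0,3): no bracket -> illegal
(0,4): flips 2 -> legal
(0,5): flips 1 -> legal
(1,0): no bracket -> illegal
(1,2): no bracket -> illegal
(1,5): flips 1 -> legal
(2,0): flips 1 -> legal
(2,5): flips 1 -> legal
(3,0): no bracket -> illegal
(3,1): flips 2 -> legal
(3,5): flips 1 -> legal
(4,1): flips 1 -> legal
(4,2): flips 1 -> legal
(4,3): flips 1 -> legal
(4,4): flips 1 -> legal
W mobility = 12

Answer: B=5 W=12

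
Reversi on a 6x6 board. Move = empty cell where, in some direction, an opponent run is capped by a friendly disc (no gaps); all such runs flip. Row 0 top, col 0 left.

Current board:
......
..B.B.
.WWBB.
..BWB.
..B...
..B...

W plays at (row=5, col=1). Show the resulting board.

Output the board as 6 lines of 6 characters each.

Answer: ......
..B.B.
.WWBB.
..BWB.
..W...
.WB...

Derivation:
Place W at (5,1); scan 8 dirs for brackets.
Dir NW: first cell '.' (not opp) -> no flip
Dir N: first cell '.' (not opp) -> no flip
Dir NE: opp run (4,2) capped by W -> flip
Dir W: first cell '.' (not opp) -> no flip
Dir E: opp run (5,2), next='.' -> no flip
Dir SW: edge -> no flip
Dir S: edge -> no flip
Dir SE: edge -> no flip
All flips: (4,2)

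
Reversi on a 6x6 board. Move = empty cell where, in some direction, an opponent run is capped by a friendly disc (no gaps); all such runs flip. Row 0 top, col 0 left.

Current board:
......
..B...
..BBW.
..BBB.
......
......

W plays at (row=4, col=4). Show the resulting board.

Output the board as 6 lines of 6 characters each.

Answer: ......
..B...
..BBW.
..BBW.
....W.
......

Derivation:
Place W at (4,4); scan 8 dirs for brackets.
Dir NW: opp run (3,3) (2,2), next='.' -> no flip
Dir N: opp run (3,4) capped by W -> flip
Dir NE: first cell '.' (not opp) -> no flip
Dir W: first cell '.' (not opp) -> no flip
Dir E: first cell '.' (not opp) -> no flip
Dir SW: first cell '.' (not opp) -> no flip
Dir S: first cell '.' (not opp) -> no flip
Dir SE: first cell '.' (not opp) -> no flip
All flips: (3,4)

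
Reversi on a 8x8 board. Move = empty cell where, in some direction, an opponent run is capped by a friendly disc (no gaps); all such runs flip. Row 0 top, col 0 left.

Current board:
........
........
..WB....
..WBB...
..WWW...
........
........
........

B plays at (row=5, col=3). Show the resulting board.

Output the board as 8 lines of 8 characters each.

Answer: ........
........
..WB....
..WBB...
..WBW...
...B....
........
........

Derivation:
Place B at (5,3); scan 8 dirs for brackets.
Dir NW: opp run (4,2), next='.' -> no flip
Dir N: opp run (4,3) capped by B -> flip
Dir NE: opp run (4,4), next='.' -> no flip
Dir W: first cell '.' (not opp) -> no flip
Dir E: first cell '.' (not opp) -> no flip
Dir SW: first cell '.' (not opp) -> no flip
Dir S: first cell '.' (not opp) -> no flip
Dir SE: first cell '.' (not opp) -> no flip
All flips: (4,3)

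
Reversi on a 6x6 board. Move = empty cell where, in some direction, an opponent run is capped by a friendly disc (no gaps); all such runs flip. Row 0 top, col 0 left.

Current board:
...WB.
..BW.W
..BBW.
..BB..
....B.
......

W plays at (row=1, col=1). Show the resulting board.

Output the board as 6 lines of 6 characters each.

Place W at (1,1); scan 8 dirs for brackets.
Dir NW: first cell '.' (not opp) -> no flip
Dir N: first cell '.' (not opp) -> no flip
Dir NE: first cell '.' (not opp) -> no flip
Dir W: first cell '.' (not opp) -> no flip
Dir E: opp run (1,2) capped by W -> flip
Dir SW: first cell '.' (not opp) -> no flip
Dir S: first cell '.' (not opp) -> no flip
Dir SE: opp run (2,2) (3,3) (4,4), next='.' -> no flip
All flips: (1,2)

Answer: ...WB.
.WWW.W
..BBW.
..BB..
....B.
......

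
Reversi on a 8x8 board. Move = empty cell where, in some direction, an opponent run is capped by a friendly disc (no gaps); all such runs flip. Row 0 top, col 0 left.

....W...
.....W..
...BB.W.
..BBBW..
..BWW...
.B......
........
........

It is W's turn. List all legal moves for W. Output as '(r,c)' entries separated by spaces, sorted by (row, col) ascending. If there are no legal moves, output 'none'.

Answer: (1,3) (1,4) (2,1) (2,2) (2,5) (3,1) (4,1) (6,0)

Derivation:
(1,2): no bracket -> illegal
(1,3): flips 3 -> legal
(1,4): flips 2 -> legal
(2,1): flips 1 -> legal
(2,2): flips 1 -> legal
(2,5): flips 1 -> legal
(3,1): flips 3 -> legal
(4,0): no bracket -> illegal
(4,1): flips 1 -> legal
(4,5): no bracket -> illegal
(5,0): no bracket -> illegal
(5,2): no bracket -> illegal
(5,3): no bracket -> illegal
(6,0): flips 4 -> legal
(6,1): no bracket -> illegal
(6,2): no bracket -> illegal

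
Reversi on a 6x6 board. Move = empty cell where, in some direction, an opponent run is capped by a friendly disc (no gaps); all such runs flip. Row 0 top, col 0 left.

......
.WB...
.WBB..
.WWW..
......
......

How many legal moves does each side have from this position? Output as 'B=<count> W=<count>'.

-- B to move --
(0,0): flips 1 -> legal
(0,1): no bracket -> illegal
(0,2): no bracket -> illegal
(1,0): flips 1 -> legal
(2,0): flips 1 -> legal
(2,4): no bracket -> illegal
(3,0): flips 1 -> legal
(3,4): no bracket -> illegal
(4,0): flips 1 -> legal
(4,1): flips 1 -> legal
(4,2): flips 1 -> legal
(4,3): flips 1 -> legal
(4,4): flips 1 -> legal
B mobility = 9
-- W to move --
(0,1): no bracket -> illegal
(0,2): flips 2 -> legal
(0,3): flips 1 -> legal
(1,3): flips 3 -> legal
(1,4): flips 1 -> legal
(2,4): flips 2 -> legal
(3,4): no bracket -> illegal
W mobility = 5

Answer: B=9 W=5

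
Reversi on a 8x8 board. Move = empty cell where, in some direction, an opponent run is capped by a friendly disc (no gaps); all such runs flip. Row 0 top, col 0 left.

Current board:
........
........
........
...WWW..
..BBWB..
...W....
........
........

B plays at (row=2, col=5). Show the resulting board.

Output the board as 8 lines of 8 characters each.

Place B at (2,5); scan 8 dirs for brackets.
Dir NW: first cell '.' (not opp) -> no flip
Dir N: first cell '.' (not opp) -> no flip
Dir NE: first cell '.' (not opp) -> no flip
Dir W: first cell '.' (not opp) -> no flip
Dir E: first cell '.' (not opp) -> no flip
Dir SW: opp run (3,4) capped by B -> flip
Dir S: opp run (3,5) capped by B -> flip
Dir SE: first cell '.' (not opp) -> no flip
All flips: (3,4) (3,5)

Answer: ........
........
.....B..
...WBB..
..BBWB..
...W....
........
........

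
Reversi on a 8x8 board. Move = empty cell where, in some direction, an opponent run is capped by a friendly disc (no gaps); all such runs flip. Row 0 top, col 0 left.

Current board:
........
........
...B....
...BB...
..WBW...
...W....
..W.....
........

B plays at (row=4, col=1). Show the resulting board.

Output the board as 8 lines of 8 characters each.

Answer: ........
........
...B....
...BB...
.BBBW...
...W....
..W.....
........

Derivation:
Place B at (4,1); scan 8 dirs for brackets.
Dir NW: first cell '.' (not opp) -> no flip
Dir N: first cell '.' (not opp) -> no flip
Dir NE: first cell '.' (not opp) -> no flip
Dir W: first cell '.' (not opp) -> no flip
Dir E: opp run (4,2) capped by B -> flip
Dir SW: first cell '.' (not opp) -> no flip
Dir S: first cell '.' (not opp) -> no flip
Dir SE: first cell '.' (not opp) -> no flip
All flips: (4,2)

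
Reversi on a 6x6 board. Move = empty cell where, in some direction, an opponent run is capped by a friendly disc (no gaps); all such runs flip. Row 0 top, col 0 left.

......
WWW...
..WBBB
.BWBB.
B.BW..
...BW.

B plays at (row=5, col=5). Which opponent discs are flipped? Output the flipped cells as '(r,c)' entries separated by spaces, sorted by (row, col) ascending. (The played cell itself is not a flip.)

Dir NW: first cell '.' (not opp) -> no flip
Dir N: first cell '.' (not opp) -> no flip
Dir NE: edge -> no flip
Dir W: opp run (5,4) capped by B -> flip
Dir E: edge -> no flip
Dir SW: edge -> no flip
Dir S: edge -> no flip
Dir SE: edge -> no flip

Answer: (5,4)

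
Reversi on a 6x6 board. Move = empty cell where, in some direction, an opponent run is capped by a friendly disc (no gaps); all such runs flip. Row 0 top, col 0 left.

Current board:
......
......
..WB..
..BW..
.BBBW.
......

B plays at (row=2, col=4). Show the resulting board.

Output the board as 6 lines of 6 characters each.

Answer: ......
......
..WBB.
..BB..
.BBBW.
......

Derivation:
Place B at (2,4); scan 8 dirs for brackets.
Dir NW: first cell '.' (not opp) -> no flip
Dir N: first cell '.' (not opp) -> no flip
Dir NE: first cell '.' (not opp) -> no flip
Dir W: first cell 'B' (not opp) -> no flip
Dir E: first cell '.' (not opp) -> no flip
Dir SW: opp run (3,3) capped by B -> flip
Dir S: first cell '.' (not opp) -> no flip
Dir SE: first cell '.' (not opp) -> no flip
All flips: (3,3)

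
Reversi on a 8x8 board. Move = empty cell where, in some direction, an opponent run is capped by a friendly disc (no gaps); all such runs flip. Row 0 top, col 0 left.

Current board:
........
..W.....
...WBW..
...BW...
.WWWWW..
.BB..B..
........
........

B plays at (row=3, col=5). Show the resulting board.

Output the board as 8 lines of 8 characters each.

Place B at (3,5); scan 8 dirs for brackets.
Dir NW: first cell 'B' (not opp) -> no flip
Dir N: opp run (2,5), next='.' -> no flip
Dir NE: first cell '.' (not opp) -> no flip
Dir W: opp run (3,4) capped by B -> flip
Dir E: first cell '.' (not opp) -> no flip
Dir SW: opp run (4,4), next='.' -> no flip
Dir S: opp run (4,5) capped by B -> flip
Dir SE: first cell '.' (not opp) -> no flip
All flips: (3,4) (4,5)

Answer: ........
..W.....
...WBW..
...BBB..
.WWWWB..
.BB..B..
........
........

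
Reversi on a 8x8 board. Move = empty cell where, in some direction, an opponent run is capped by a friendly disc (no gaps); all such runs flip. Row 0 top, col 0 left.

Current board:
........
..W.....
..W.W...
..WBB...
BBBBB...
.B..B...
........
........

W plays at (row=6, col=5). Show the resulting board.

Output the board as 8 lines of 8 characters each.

Place W at (6,5); scan 8 dirs for brackets.
Dir NW: opp run (5,4) (4,3) capped by W -> flip
Dir N: first cell '.' (not opp) -> no flip
Dir NE: first cell '.' (not opp) -> no flip
Dir W: first cell '.' (not opp) -> no flip
Dir E: first cell '.' (not opp) -> no flip
Dir SW: first cell '.' (not opp) -> no flip
Dir S: first cell '.' (not opp) -> no flip
Dir SE: first cell '.' (not opp) -> no flip
All flips: (4,3) (5,4)

Answer: ........
..W.....
..W.W...
..WBB...
BBBWB...
.B..W...
.....W..
........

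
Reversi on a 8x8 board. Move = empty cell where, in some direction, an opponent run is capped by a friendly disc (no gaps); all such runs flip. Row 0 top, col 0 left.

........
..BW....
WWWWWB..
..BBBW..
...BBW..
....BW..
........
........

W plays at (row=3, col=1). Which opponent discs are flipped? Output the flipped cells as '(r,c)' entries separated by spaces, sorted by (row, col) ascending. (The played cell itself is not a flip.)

Dir NW: first cell 'W' (not opp) -> no flip
Dir N: first cell 'W' (not opp) -> no flip
Dir NE: first cell 'W' (not opp) -> no flip
Dir W: first cell '.' (not opp) -> no flip
Dir E: opp run (3,2) (3,3) (3,4) capped by W -> flip
Dir SW: first cell '.' (not opp) -> no flip
Dir S: first cell '.' (not opp) -> no flip
Dir SE: first cell '.' (not opp) -> no flip

Answer: (3,2) (3,3) (3,4)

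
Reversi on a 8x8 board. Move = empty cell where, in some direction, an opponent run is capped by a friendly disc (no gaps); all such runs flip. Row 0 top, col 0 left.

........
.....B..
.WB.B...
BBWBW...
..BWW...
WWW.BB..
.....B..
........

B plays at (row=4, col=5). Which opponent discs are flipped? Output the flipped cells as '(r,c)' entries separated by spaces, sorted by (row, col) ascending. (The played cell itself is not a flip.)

Answer: (4,3) (4,4)

Derivation:
Dir NW: opp run (3,4), next='.' -> no flip
Dir N: first cell '.' (not opp) -> no flip
Dir NE: first cell '.' (not opp) -> no flip
Dir W: opp run (4,4) (4,3) capped by B -> flip
Dir E: first cell '.' (not opp) -> no flip
Dir SW: first cell 'B' (not opp) -> no flip
Dir S: first cell 'B' (not opp) -> no flip
Dir SE: first cell '.' (not opp) -> no flip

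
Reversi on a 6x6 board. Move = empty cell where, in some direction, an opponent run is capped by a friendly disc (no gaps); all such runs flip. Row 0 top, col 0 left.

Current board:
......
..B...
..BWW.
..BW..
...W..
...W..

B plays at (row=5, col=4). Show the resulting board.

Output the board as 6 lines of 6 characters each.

Place B at (5,4); scan 8 dirs for brackets.
Dir NW: opp run (4,3) capped by B -> flip
Dir N: first cell '.' (not opp) -> no flip
Dir NE: first cell '.' (not opp) -> no flip
Dir W: opp run (5,3), next='.' -> no flip
Dir E: first cell '.' (not opp) -> no flip
Dir SW: edge -> no flip
Dir S: edge -> no flip
Dir SE: edge -> no flip
All flips: (4,3)

Answer: ......
..B...
..BWW.
..BW..
...B..
...WB.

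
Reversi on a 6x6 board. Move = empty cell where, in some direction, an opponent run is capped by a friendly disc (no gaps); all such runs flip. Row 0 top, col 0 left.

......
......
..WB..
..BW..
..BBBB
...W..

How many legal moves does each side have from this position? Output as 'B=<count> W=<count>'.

Answer: B=5 W=7

Derivation:
-- B to move --
(1,1): flips 2 -> legal
(1,2): flips 1 -> legal
(1,3): no bracket -> illegal
(2,1): flips 1 -> legal
(2,4): flips 1 -> legal
(3,1): no bracket -> illegal
(3,4): flips 1 -> legal
(5,2): no bracket -> illegal
(5,4): no bracket -> illegal
B mobility = 5
-- W to move --
(1,2): no bracket -> illegal
(1,3): flips 1 -> legal
(1,4): no bracket -> illegal
(2,1): no bracket -> illegal
(2,4): flips 1 -> legal
(3,1): flips 2 -> legal
(3,4): no bracket -> illegal
(3,5): flips 1 -> legal
(4,1): no bracket -> illegal
(5,1): flips 1 -> legal
(5,2): flips 2 -> legal
(5,4): no bracket -> illegal
(5,5): flips 1 -> legal
W mobility = 7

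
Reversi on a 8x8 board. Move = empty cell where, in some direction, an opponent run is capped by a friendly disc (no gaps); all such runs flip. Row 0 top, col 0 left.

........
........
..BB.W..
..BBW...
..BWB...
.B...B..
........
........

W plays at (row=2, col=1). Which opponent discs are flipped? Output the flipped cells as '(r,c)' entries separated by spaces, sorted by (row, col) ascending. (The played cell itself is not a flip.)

Dir NW: first cell '.' (not opp) -> no flip
Dir N: first cell '.' (not opp) -> no flip
Dir NE: first cell '.' (not opp) -> no flip
Dir W: first cell '.' (not opp) -> no flip
Dir E: opp run (2,2) (2,3), next='.' -> no flip
Dir SW: first cell '.' (not opp) -> no flip
Dir S: first cell '.' (not opp) -> no flip
Dir SE: opp run (3,2) capped by W -> flip

Answer: (3,2)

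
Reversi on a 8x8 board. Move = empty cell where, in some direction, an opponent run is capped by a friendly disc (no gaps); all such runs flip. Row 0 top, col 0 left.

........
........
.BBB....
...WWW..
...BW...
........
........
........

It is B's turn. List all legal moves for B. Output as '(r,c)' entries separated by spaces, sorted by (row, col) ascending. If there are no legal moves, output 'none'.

Answer: (2,5) (4,5) (5,5)

Derivation:
(2,4): no bracket -> illegal
(2,5): flips 1 -> legal
(2,6): no bracket -> illegal
(3,2): no bracket -> illegal
(3,6): no bracket -> illegal
(4,2): no bracket -> illegal
(4,5): flips 2 -> legal
(4,6): no bracket -> illegal
(5,3): no bracket -> illegal
(5,4): no bracket -> illegal
(5,5): flips 2 -> legal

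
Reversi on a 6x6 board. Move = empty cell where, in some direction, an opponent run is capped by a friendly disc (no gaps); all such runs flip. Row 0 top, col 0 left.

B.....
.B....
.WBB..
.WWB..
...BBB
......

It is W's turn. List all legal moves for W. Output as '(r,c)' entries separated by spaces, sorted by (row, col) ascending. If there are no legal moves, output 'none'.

Answer: (0,1) (1,2) (1,3) (1,4) (2,4) (3,4) (5,4)

Derivation:
(0,1): flips 1 -> legal
(0,2): no bracket -> illegal
(1,0): no bracket -> illegal
(1,2): flips 1 -> legal
(1,3): flips 1 -> legal
(1,4): flips 1 -> legal
(2,0): no bracket -> illegal
(2,4): flips 2 -> legal
(3,4): flips 1 -> legal
(3,5): no bracket -> illegal
(4,2): no bracket -> illegal
(5,2): no bracket -> illegal
(5,3): no bracket -> illegal
(5,4): flips 1 -> legal
(5,5): no bracket -> illegal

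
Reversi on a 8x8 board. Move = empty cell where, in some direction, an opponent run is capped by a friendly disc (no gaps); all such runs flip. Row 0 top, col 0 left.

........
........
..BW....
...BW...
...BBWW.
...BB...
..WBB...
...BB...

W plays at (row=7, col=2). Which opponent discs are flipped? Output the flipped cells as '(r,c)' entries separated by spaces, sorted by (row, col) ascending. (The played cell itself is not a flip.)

Dir NW: first cell '.' (not opp) -> no flip
Dir N: first cell 'W' (not opp) -> no flip
Dir NE: opp run (6,3) (5,4) capped by W -> flip
Dir W: first cell '.' (not opp) -> no flip
Dir E: opp run (7,3) (7,4), next='.' -> no flip
Dir SW: edge -> no flip
Dir S: edge -> no flip
Dir SE: edge -> no flip

Answer: (5,4) (6,3)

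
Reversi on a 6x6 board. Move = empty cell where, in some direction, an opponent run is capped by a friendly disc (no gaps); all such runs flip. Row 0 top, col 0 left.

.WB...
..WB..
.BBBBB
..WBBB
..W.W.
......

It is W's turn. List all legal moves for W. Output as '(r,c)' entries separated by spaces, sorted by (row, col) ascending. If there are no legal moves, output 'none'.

(0,3): flips 1 -> legal
(0,4): no bracket -> illegal
(1,0): flips 1 -> legal
(1,1): flips 2 -> legal
(1,4): flips 4 -> legal
(1,5): flips 2 -> legal
(2,0): no bracket -> illegal
(3,0): flips 1 -> legal
(3,1): no bracket -> illegal
(4,3): no bracket -> illegal
(4,5): flips 2 -> legal

Answer: (0,3) (1,0) (1,1) (1,4) (1,5) (3,0) (4,5)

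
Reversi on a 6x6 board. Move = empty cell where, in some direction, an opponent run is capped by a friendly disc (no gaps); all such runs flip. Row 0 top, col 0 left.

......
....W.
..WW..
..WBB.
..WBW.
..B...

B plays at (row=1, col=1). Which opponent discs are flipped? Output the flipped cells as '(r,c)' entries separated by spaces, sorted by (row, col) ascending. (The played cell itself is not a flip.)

Dir NW: first cell '.' (not opp) -> no flip
Dir N: first cell '.' (not opp) -> no flip
Dir NE: first cell '.' (not opp) -> no flip
Dir W: first cell '.' (not opp) -> no flip
Dir E: first cell '.' (not opp) -> no flip
Dir SW: first cell '.' (not opp) -> no flip
Dir S: first cell '.' (not opp) -> no flip
Dir SE: opp run (2,2) capped by B -> flip

Answer: (2,2)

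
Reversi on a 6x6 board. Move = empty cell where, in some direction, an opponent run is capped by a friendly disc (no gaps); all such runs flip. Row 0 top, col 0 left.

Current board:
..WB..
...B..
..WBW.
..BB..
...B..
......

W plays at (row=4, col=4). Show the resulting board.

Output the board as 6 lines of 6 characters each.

Place W at (4,4); scan 8 dirs for brackets.
Dir NW: opp run (3,3) capped by W -> flip
Dir N: first cell '.' (not opp) -> no flip
Dir NE: first cell '.' (not opp) -> no flip
Dir W: opp run (4,3), next='.' -> no flip
Dir E: first cell '.' (not opp) -> no flip
Dir SW: first cell '.' (not opp) -> no flip
Dir S: first cell '.' (not opp) -> no flip
Dir SE: first cell '.' (not opp) -> no flip
All flips: (3,3)

Answer: ..WB..
...B..
..WBW.
..BW..
...BW.
......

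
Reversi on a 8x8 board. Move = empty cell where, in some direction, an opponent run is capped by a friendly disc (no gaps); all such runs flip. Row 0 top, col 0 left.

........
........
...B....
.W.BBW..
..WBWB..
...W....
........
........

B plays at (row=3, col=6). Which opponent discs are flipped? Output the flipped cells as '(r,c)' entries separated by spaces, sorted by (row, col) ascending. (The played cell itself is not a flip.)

Answer: (3,5)

Derivation:
Dir NW: first cell '.' (not opp) -> no flip
Dir N: first cell '.' (not opp) -> no flip
Dir NE: first cell '.' (not opp) -> no flip
Dir W: opp run (3,5) capped by B -> flip
Dir E: first cell '.' (not opp) -> no flip
Dir SW: first cell 'B' (not opp) -> no flip
Dir S: first cell '.' (not opp) -> no flip
Dir SE: first cell '.' (not opp) -> no flip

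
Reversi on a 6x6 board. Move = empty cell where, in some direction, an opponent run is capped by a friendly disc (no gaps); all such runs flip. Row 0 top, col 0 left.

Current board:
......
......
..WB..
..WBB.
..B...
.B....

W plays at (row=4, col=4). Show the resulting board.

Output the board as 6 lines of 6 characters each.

Answer: ......
......
..WB..
..WWB.
..B.W.
.B....

Derivation:
Place W at (4,4); scan 8 dirs for brackets.
Dir NW: opp run (3,3) capped by W -> flip
Dir N: opp run (3,4), next='.' -> no flip
Dir NE: first cell '.' (not opp) -> no flip
Dir W: first cell '.' (not opp) -> no flip
Dir E: first cell '.' (not opp) -> no flip
Dir SW: first cell '.' (not opp) -> no flip
Dir S: first cell '.' (not opp) -> no flip
Dir SE: first cell '.' (not opp) -> no flip
All flips: (3,3)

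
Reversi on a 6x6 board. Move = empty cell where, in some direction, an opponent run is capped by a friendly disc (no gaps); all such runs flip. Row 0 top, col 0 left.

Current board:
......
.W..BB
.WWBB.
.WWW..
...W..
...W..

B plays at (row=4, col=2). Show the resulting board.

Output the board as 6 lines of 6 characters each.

Place B at (4,2); scan 8 dirs for brackets.
Dir NW: opp run (3,1), next='.' -> no flip
Dir N: opp run (3,2) (2,2), next='.' -> no flip
Dir NE: opp run (3,3) capped by B -> flip
Dir W: first cell '.' (not opp) -> no flip
Dir E: opp run (4,3), next='.' -> no flip
Dir SW: first cell '.' (not opp) -> no flip
Dir S: first cell '.' (not opp) -> no flip
Dir SE: opp run (5,3), next=edge -> no flip
All flips: (3,3)

Answer: ......
.W..BB
.WWBB.
.WWB..
..BW..
...W..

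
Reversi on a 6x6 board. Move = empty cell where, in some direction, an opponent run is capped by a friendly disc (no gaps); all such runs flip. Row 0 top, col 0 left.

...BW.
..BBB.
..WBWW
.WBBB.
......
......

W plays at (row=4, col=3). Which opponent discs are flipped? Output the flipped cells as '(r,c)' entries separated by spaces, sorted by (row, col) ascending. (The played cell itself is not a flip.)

Answer: (3,4)

Derivation:
Dir NW: opp run (3,2), next='.' -> no flip
Dir N: opp run (3,3) (2,3) (1,3) (0,3), next=edge -> no flip
Dir NE: opp run (3,4) capped by W -> flip
Dir W: first cell '.' (not opp) -> no flip
Dir E: first cell '.' (not opp) -> no flip
Dir SW: first cell '.' (not opp) -> no flip
Dir S: first cell '.' (not opp) -> no flip
Dir SE: first cell '.' (not opp) -> no flip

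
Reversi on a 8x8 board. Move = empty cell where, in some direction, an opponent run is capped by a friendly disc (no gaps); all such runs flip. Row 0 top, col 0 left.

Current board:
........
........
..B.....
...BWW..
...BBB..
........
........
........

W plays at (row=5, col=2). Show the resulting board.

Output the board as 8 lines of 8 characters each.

Answer: ........
........
..B.....
...BWW..
...WBB..
..W.....
........
........

Derivation:
Place W at (5,2); scan 8 dirs for brackets.
Dir NW: first cell '.' (not opp) -> no flip
Dir N: first cell '.' (not opp) -> no flip
Dir NE: opp run (4,3) capped by W -> flip
Dir W: first cell '.' (not opp) -> no flip
Dir E: first cell '.' (not opp) -> no flip
Dir SW: first cell '.' (not opp) -> no flip
Dir S: first cell '.' (not opp) -> no flip
Dir SE: first cell '.' (not opp) -> no flip
All flips: (4,3)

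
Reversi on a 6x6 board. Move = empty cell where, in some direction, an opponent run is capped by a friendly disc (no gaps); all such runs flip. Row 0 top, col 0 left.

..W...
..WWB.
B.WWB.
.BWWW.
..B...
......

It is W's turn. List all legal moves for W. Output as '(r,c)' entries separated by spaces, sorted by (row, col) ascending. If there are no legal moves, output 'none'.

(0,3): no bracket -> illegal
(0,4): flips 2 -> legal
(0,5): flips 1 -> legal
(1,0): no bracket -> illegal
(1,1): no bracket -> illegal
(1,5): flips 2 -> legal
(2,1): no bracket -> illegal
(2,5): flips 1 -> legal
(3,0): flips 1 -> legal
(3,5): flips 1 -> legal
(4,0): flips 1 -> legal
(4,1): no bracket -> illegal
(4,3): no bracket -> illegal
(5,1): flips 1 -> legal
(5,2): flips 1 -> legal
(5,3): no bracket -> illegal

Answer: (0,4) (0,5) (1,5) (2,5) (3,0) (3,5) (4,0) (5,1) (5,2)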